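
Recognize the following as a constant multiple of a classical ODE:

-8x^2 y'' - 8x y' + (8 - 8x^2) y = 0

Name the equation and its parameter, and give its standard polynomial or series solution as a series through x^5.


All three coefficients share the factor -8; dividing through by -8 gives  x^2 y'' + x y' + (x^2 - 1) y = 0.
This matches the Bessel equation x^2 y'' + x y' + (x^2 - nu^2) y = 0 with nu^2 = 1, so nu = 1; the solution bounded at x = 0 is J_1(x).
Frobenius at x = 0: indicial roots ±nu; for r = nu the recurrence k(k + 2nu) c_k = -c_{k-2} gives the standard series J_nu(x) = sum_{k>=0} (-1)^k / (k! (k+nu)!) (x/2)^(2k+nu). Evaluate the first 3 terms:
  k = 0: (-1)^0 / (0! * 1! * 2^1) x^1 = 1/(1*1*2) x^1 = (1/2) x^1
  k = 1: (-1)^1 / (1! * 2! * 2^3) x^3 = -1/(1*2*8) x^3 = (-1/16) x^3
  k = 2: (-1)^2 / (2! * 3! * 2^5) x^5 = 1/(2*6*32) x^5 = (1/384) x^5
Hence J_1(x) = x^5/384 - x^3/16 + x/2 + ....

J_1(x); series = x^5/384 - x^3/16 + x/2


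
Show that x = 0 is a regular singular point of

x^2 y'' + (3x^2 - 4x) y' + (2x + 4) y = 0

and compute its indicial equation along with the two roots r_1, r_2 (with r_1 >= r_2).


Divide by x^2 to reach normal form y'' + P_1(x) y' + P_2(x) y = 0 with P_1(x) = 3 - 4/x and P_2(x) = 2/x + 4/x^2.
x = 0 is a singular point because the y'-coefficient 3 - 4/x has a pole at x = 0 and the y-coefficient 2/x + 4/x^2 has a pole at x = 0.
It is a regular singular point because x P_1(x) = p(x) = 3x - 4 and x^2 P_2(x) = q(x) = 2x + 4 are polynomials, hence analytic at x = 0.
p(0) = -4,  q(0) = 4.
Indicial equation: r(r-1) + p(0) r + q(0) = 0, i.e. r^2 + (p(0) - 1) r + q(0) = 0, i.e. r^2 - 5 r + 4 = 0.
Discriminant: (-5)^2 - 4(4) = 9, so r = (5 ± 3)/2.
Solving: r_1 = 4, r_2 = 1.

indicial: r^2 - 5 r + 4 = 0; roots r_1 = 4, r_2 = 1


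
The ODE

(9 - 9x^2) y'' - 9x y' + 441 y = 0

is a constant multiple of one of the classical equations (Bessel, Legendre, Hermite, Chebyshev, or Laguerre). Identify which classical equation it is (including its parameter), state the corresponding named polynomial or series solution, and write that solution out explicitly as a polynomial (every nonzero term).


All three coefficients share the factor 9; dividing through by 9 gives  (1 - x^2) y'' - x y' + 49 y = 0.
This matches the Chebyshev equation (1 - x^2) y'' - x y' + n^2 y = 0 (note the -x y' term, not -2x y') with n^2 = 49, so n = 7; the polynomial solution is T_7(x).
With y = sum_k a_k x^k, matching x^k gives (k+2)(k+1) a_{k+2} = (k^2 - n^2) a_k = (k - 7)(k + 7) a_k. The right side vanishes at k = 7, so the series with the parity of 7 terminates at degree 7.
Standard normalization: leading coefficient of T_n is 2^(n-1), so a_7 = 2^6 = 64. Work downward with a_k = (k+1)(k+2) a_{k+2} / ((k - 7)(k + 7)):
  a_5 = (6)(7)(64) / ((5 - 7)(5 + 7)) = 2688/(-24) = -112
  a_3 = (4)(5)(-112) / ((3 - 7)(3 + 7)) = -2240/(-40) = 56
  a_1 = (2)(3)(56) / ((1 - 7)(1 + 7)) = 336/(-48) = -7
Hence T_7(x) = 64 x^7 - 112 x^5 + 56 x^3 - 7 x.

T_7(x); series = 64 x^7 - 112 x^5 + 56 x^3 - 7 x


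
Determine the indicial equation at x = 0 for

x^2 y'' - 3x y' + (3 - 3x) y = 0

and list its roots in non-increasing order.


Divide by x^2 to reach normal form y'' + P_1(x) y' + P_2(x) y = 0 with P_1(x) = -3/x and P_2(x) = -3/x + 3/x^2.
x = 0 is a singular point because the y'-coefficient -3/x has a pole at x = 0 and the y-coefficient -3/x + 3/x^2 has a pole at x = 0.
It is a regular singular point because x P_1(x) = p(x) = -3 and x^2 P_2(x) = q(x) = 3 - 3x are polynomials, hence analytic at x = 0.
p(0) = -3,  q(0) = 3.
Indicial equation: r(r-1) + p(0) r + q(0) = 0, i.e. r^2 + (p(0) - 1) r + q(0) = 0, i.e. r^2 - 4 r + 3 = 0.
Discriminant: (-4)^2 - 4(3) = 4, so r = (4 ± 2)/2.
Solving: r_1 = 3, r_2 = 1.

indicial: r^2 - 4 r + 3 = 0; roots r_1 = 3, r_2 = 1


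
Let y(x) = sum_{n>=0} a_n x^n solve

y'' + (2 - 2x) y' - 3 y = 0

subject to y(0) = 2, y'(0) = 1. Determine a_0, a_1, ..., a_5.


Ansatz: y(x) = sum_{n>=0} a_n x^n, so y'(x) = sum_{n>=1} n a_n x^(n-1) and y''(x) = sum_{n>=2} n(n-1) a_n x^(n-2).
Substitute into P(x) y'' + Q(x) y' + R(x) y = 0 with P(x) = 1, Q(x) = 2 - 2x, R(x) = -3, and match powers of x.
Initial conditions: a_0 = 2, a_1 = 1.
Setting the coefficient of each power of x to zero and solving order by order (substituting the coefficients already found):
  x^0: 2 a_2 + 2 a_1 - 3 a_0 = 0  ->  2 a_2 = -2 a_1 + 3 a_0 = 4  ->  a_2 = 2
  x^1: 6 a_3 + 4 a_2 - 5 a_1 = 0  ->  6 a_3 = -4 a_2 + 5 a_1 = -3  ->  a_3 = -1/2
  x^2: 12 a_4 + 6 a_3 - 7 a_2 = 0  ->  12 a_4 = -6 a_3 + 7 a_2 = 17  ->  a_4 = 17/12
  x^3: 20 a_5 + 8 a_4 - 9 a_3 = 0  ->  20 a_5 = -8 a_4 + 9 a_3 = -95/6  ->  a_5 = -19/24
Truncated series: y(x) = 2 + x + 2 x^2 - (1/2) x^3 + (17/12) x^4 - (19/24) x^5 + O(x^6).

a_0 = 2; a_1 = 1; a_2 = 2; a_3 = -1/2; a_4 = 17/12; a_5 = -19/24


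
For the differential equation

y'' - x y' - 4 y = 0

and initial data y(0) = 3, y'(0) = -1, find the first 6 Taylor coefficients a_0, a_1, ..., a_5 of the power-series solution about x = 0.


Ansatz: y(x) = sum_{n>=0} a_n x^n, so y'(x) = sum_{n>=1} n a_n x^(n-1) and y''(x) = sum_{n>=2} n(n-1) a_n x^(n-2).
Substitute into P(x) y'' + Q(x) y' + R(x) y = 0 with P(x) = 1, Q(x) = -x, R(x) = -4, and match powers of x.
Initial conditions: a_0 = 3, a_1 = -1.
Setting the coefficient of each power of x to zero and solving order by order (substituting the coefficients already found):
  x^0: 2 a_2 - 4 a_0 = 0  ->  2 a_2 = 4 a_0 = 12  ->  a_2 = 6
  x^1: 6 a_3 - 5 a_1 = 0  ->  6 a_3 = 5 a_1 = -5  ->  a_3 = -5/6
  x^2: 12 a_4 - 6 a_2 = 0  ->  12 a_4 = 6 a_2 = 36  ->  a_4 = 3
  x^3: 20 a_5 - 7 a_3 = 0  ->  20 a_5 = 7 a_3 = -35/6  ->  a_5 = -7/24
Truncated series: y(x) = 3 - x + 6 x^2 - (5/6) x^3 + 3 x^4 - (7/24) x^5 + O(x^6).

a_0 = 3; a_1 = -1; a_2 = 6; a_3 = -5/6; a_4 = 3; a_5 = -7/24


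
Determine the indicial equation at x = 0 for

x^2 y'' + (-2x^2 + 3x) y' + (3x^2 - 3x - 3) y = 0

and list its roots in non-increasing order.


Divide by x^2 to reach normal form y'' + P_1(x) y' + P_2(x) y = 0 with P_1(x) = -2 + 3/x and P_2(x) = 3 - 3/x - 3/x^2.
x = 0 is a singular point because the y'-coefficient -2 + 3/x has a pole at x = 0 and the y-coefficient 3 - 3/x - 3/x^2 has a pole at x = 0.
It is a regular singular point because x P_1(x) = p(x) = 3 - 2x and x^2 P_2(x) = q(x) = 3x^2 - 3x - 3 are polynomials, hence analytic at x = 0.
p(0) = 3,  q(0) = -3.
Indicial equation: r(r-1) + p(0) r + q(0) = 0, i.e. r^2 + (p(0) - 1) r + q(0) = 0, i.e. r^2 + 2 r - 3 = 0.
Discriminant: (2)^2 - 4(-3) = 16, so r = (-2 ± 4)/2.
Solving: r_1 = 1, r_2 = -3.

indicial: r^2 + 2 r - 3 = 0; roots r_1 = 1, r_2 = -3


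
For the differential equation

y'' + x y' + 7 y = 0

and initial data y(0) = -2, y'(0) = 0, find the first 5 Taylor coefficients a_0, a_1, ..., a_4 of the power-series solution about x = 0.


Ansatz: y(x) = sum_{n>=0} a_n x^n, so y'(x) = sum_{n>=1} n a_n x^(n-1) and y''(x) = sum_{n>=2} n(n-1) a_n x^(n-2).
Substitute into P(x) y'' + Q(x) y' + R(x) y = 0 with P(x) = 1, Q(x) = x, R(x) = 7, and match powers of x.
Initial conditions: a_0 = -2, a_1 = 0.
Setting the coefficient of each power of x to zero and solving order by order (substituting the coefficients already found):
  x^0: 2 a_2 + 7 a_0 = 0  ->  2 a_2 = -7 a_0 = 14  ->  a_2 = 7
  x^1: 6 a_3 + 8 a_1 = 0  ->  6 a_3 = -8 a_1 = 0  ->  a_3 = 0
  x^2: 12 a_4 + 9 a_2 = 0  ->  12 a_4 = -9 a_2 = -63  ->  a_4 = -21/4
Truncated series: y(x) = -2 + 7 x^2 - (21/4) x^4 + O(x^5).

a_0 = -2; a_1 = 0; a_2 = 7; a_3 = 0; a_4 = -21/4


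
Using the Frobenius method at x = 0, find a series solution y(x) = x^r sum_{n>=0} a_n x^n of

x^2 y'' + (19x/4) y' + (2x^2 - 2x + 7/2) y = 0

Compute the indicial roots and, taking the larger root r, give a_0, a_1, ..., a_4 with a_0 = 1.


Write in Frobenius form y'' + (p(x)/x) y' + (q(x)/x^2) y = 0:
  p(x) = 19/4,  q(x) = 2x^2 - 2x + 7/2.
Indicial equation: r(r-1) + (19/4) r + (7/2) = 0 -> roots r_1 = -7/4, r_2 = -2.
Take r = r_1 = -7/4. Let y(x) = x^r sum_{n>=0} a_n x^n with a_0 = 1.
Substitute y = x^r sum a_n x^n and match x^{r+n}. The recurrence is
  D(n) a_n - 2 a_{n-1} + 2 a_{n-2} = 0,  where D(n) = (r+n)(r+n-1) + (19/4)(r+n) + (7/2).
  a_n = [2 a_{n-1} - 2 a_{n-2}] / D(n).
Since the indicial polynomial factors as (r - r_1)(r - r_2), D(n) = (r_1 + n - r_1)(r_1 + n - r_2) = n(n + 1/4).
Evaluating step by step (a_0 = 1):
  n = 1: D(1) = 1(1 + 1/4) = 5/4; numerator = 2(1) = 2; a_1 = (2)/(5/4) = 8/5
  n = 2: D(2) = 2(2 + 1/4) = 9/2; numerator = 2(8/5) - 2(1) = 6/5; a_2 = (6/5)/(9/2) = 4/15
  n = 3: D(3) = 3(3 + 1/4) = 39/4; numerator = 2(4/15) - 2(8/5) = -8/3; a_3 = (-8/3)/(39/4) = -32/117
  n = 4: D(4) = 4(4 + 1/4) = 17; numerator = 2(-32/117) - 2(4/15) = -632/585; a_4 = (-632/585)/(17) = -632/9945

r = -7/4; a_0 = 1; a_1 = 8/5; a_2 = 4/15; a_3 = -32/117; a_4 = -632/9945


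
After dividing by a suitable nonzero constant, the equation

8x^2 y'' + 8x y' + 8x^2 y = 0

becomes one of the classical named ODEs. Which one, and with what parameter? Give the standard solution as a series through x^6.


All three coefficients share the factor 8; dividing through by 8 gives  x^2 y'' + x y' + x^2 y = 0.
This matches the Bessel equation x^2 y'' + x y' + (x^2 - nu^2) y = 0 with nu^2 = 0, so nu = 0; the solution bounded at x = 0 is J_0(x).
Frobenius at x = 0: indicial roots ±nu; for r = nu the recurrence k(k + 2nu) c_k = -c_{k-2} gives the standard series J_nu(x) = sum_{k>=0} (-1)^k / (k! (k+nu)!) (x/2)^(2k+nu). Evaluate the first 4 terms:
  k = 0: (-1)^0 / (0! * 0! * 2^0) x^0 = 1/(1*1*1) x^0 = (1) x^0
  k = 1: (-1)^1 / (1! * 1! * 2^2) x^2 = -1/(1*1*4) x^2 = (-1/4) x^2
  k = 2: (-1)^2 / (2! * 2! * 2^4) x^4 = 1/(2*2*16) x^4 = (1/64) x^4
  k = 3: (-1)^3 / (3! * 3! * 2^6) x^6 = -1/(6*6*64) x^6 = (-1/2304) x^6
Hence J_0(x) = -x^6/2304 + x^4/64 - x^2/4 + 1 + ....

J_0(x); series = -x^6/2304 + x^4/64 - x^2/4 + 1


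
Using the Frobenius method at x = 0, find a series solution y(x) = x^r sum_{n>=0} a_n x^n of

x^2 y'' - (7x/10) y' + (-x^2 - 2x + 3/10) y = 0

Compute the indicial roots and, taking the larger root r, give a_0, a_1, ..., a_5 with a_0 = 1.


Write in Frobenius form y'' + (p(x)/x) y' + (q(x)/x^2) y = 0:
  p(x) = -7/10,  q(x) = -x^2 - 2x + 3/10.
Indicial equation: r(r-1) + (-7/10) r + (3/10) = 0 -> roots r_1 = 3/2, r_2 = 1/5.
Take r = r_1 = 3/2. Let y(x) = x^r sum_{n>=0} a_n x^n with a_0 = 1.
Substitute y = x^r sum a_n x^n and match x^{r+n}. The recurrence is
  D(n) a_n - 2 a_{n-1} - 1 a_{n-2} = 0,  where D(n) = (r+n)(r+n-1) + (-7/10)(r+n) + (3/10).
  a_n = [2 a_{n-1} + 1 a_{n-2}] / D(n).
Since the indicial polynomial factors as (r - r_1)(r - r_2), D(n) = (r_1 + n - r_1)(r_1 + n - r_2) = n(n + 13/10).
Evaluating step by step (a_0 = 1):
  n = 1: D(1) = 1(1 + 13/10) = 23/10; numerator = 2(1) = 2; a_1 = (2)/(23/10) = 20/23
  n = 2: D(2) = 2(2 + 13/10) = 33/5; numerator = 2(20/23) + 1(1) = 63/23; a_2 = (63/23)/(33/5) = 105/253
  n = 3: D(3) = 3(3 + 13/10) = 129/10; numerator = 2(105/253) + 1(20/23) = 430/253; a_3 = (430/253)/(129/10) = 100/759
  n = 4: D(4) = 4(4 + 13/10) = 106/5; numerator = 2(100/759) + 1(105/253) = 515/759; a_4 = (515/759)/(106/5) = 2575/80454
  n = 5: D(5) = 5(5 + 13/10) = 63/2; numerator = 2(2575/80454) + 1(100/759) = 2625/13409; a_5 = (2625/13409)/(63/2) = 250/40227

r = 3/2; a_0 = 1; a_1 = 20/23; a_2 = 105/253; a_3 = 100/759; a_4 = 2575/80454; a_5 = 250/40227


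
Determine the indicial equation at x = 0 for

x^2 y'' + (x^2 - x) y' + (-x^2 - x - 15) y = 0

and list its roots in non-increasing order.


Divide by x^2 to reach normal form y'' + P_1(x) y' + P_2(x) y = 0 with P_1(x) = 1 - 1/x and P_2(x) = -1 - 1/x - 15/x^2.
x = 0 is a singular point because the y'-coefficient 1 - 1/x has a pole at x = 0 and the y-coefficient -1 - 1/x - 15/x^2 has a pole at x = 0.
It is a regular singular point because x P_1(x) = p(x) = x - 1 and x^2 P_2(x) = q(x) = -x^2 - x - 15 are polynomials, hence analytic at x = 0.
p(0) = -1,  q(0) = -15.
Indicial equation: r(r-1) + p(0) r + q(0) = 0, i.e. r^2 + (p(0) - 1) r + q(0) = 0, i.e. r^2 - 2 r - 15 = 0.
Discriminant: (-2)^2 - 4(-15) = 64, so r = (2 ± 8)/2.
Solving: r_1 = 5, r_2 = -3.

indicial: r^2 - 2 r - 15 = 0; roots r_1 = 5, r_2 = -3


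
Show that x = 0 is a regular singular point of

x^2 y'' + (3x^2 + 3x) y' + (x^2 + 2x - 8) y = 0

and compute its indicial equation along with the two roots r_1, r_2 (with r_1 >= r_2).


Divide by x^2 to reach normal form y'' + P_1(x) y' + P_2(x) y = 0 with P_1(x) = 3 + 3/x and P_2(x) = 1 + 2/x - 8/x^2.
x = 0 is a singular point because the y'-coefficient 3 + 3/x has a pole at x = 0 and the y-coefficient 1 + 2/x - 8/x^2 has a pole at x = 0.
It is a regular singular point because x P_1(x) = p(x) = 3x + 3 and x^2 P_2(x) = q(x) = x^2 + 2x - 8 are polynomials, hence analytic at x = 0.
p(0) = 3,  q(0) = -8.
Indicial equation: r(r-1) + p(0) r + q(0) = 0, i.e. r^2 + (p(0) - 1) r + q(0) = 0, i.e. r^2 + 2 r - 8 = 0.
Discriminant: (2)^2 - 4(-8) = 36, so r = (-2 ± 6)/2.
Solving: r_1 = 2, r_2 = -4.

indicial: r^2 + 2 r - 8 = 0; roots r_1 = 2, r_2 = -4


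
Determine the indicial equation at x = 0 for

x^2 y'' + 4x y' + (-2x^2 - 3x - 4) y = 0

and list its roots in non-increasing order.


Divide by x^2 to reach normal form y'' + P_1(x) y' + P_2(x) y = 0 with P_1(x) = 4/x and P_2(x) = -2 - 3/x - 4/x^2.
x = 0 is a singular point because the y'-coefficient 4/x has a pole at x = 0 and the y-coefficient -2 - 3/x - 4/x^2 has a pole at x = 0.
It is a regular singular point because x P_1(x) = p(x) = 4 and x^2 P_2(x) = q(x) = -2x^2 - 3x - 4 are polynomials, hence analytic at x = 0.
p(0) = 4,  q(0) = -4.
Indicial equation: r(r-1) + p(0) r + q(0) = 0, i.e. r^2 + (p(0) - 1) r + q(0) = 0, i.e. r^2 + 3 r - 4 = 0.
Discriminant: (3)^2 - 4(-4) = 25, so r = (-3 ± 5)/2.
Solving: r_1 = 1, r_2 = -4.

indicial: r^2 + 3 r - 4 = 0; roots r_1 = 1, r_2 = -4


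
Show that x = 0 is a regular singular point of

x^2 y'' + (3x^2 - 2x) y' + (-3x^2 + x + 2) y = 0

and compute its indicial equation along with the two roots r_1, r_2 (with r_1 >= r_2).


Divide by x^2 to reach normal form y'' + P_1(x) y' + P_2(x) y = 0 with P_1(x) = 3 - 2/x and P_2(x) = -3 + 1/x + 2/x^2.
x = 0 is a singular point because the y'-coefficient 3 - 2/x has a pole at x = 0 and the y-coefficient -3 + 1/x + 2/x^2 has a pole at x = 0.
It is a regular singular point because x P_1(x) = p(x) = 3x - 2 and x^2 P_2(x) = q(x) = -3x^2 + x + 2 are polynomials, hence analytic at x = 0.
p(0) = -2,  q(0) = 2.
Indicial equation: r(r-1) + p(0) r + q(0) = 0, i.e. r^2 + (p(0) - 1) r + q(0) = 0, i.e. r^2 - 3 r + 2 = 0.
Discriminant: (-3)^2 - 4(2) = 1, so r = (3 ± 1)/2.
Solving: r_1 = 2, r_2 = 1.

indicial: r^2 - 3 r + 2 = 0; roots r_1 = 2, r_2 = 1


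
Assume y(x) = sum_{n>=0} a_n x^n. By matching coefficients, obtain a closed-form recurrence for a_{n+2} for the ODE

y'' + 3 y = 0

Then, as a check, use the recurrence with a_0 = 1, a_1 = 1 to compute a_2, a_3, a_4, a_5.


Substitute y = sum_n a_n x^n into y'' + (const) y = 0.
y''(x) = sum_{n>=0} (n+2)(n+1) a_{n+2} x^n.
The ODE becomes sum_n [(n+2)(n+1) a_{n+2} + 3 a_n] x^n = 0.
Setting each coefficient to zero gives the recurrence:
  (n+2)(n+1) a_{n+2} + 3 a_n = 0,
  a_{n+2} = -3 / ((n+1)(n+2)) a_n.

Check with a_0 = 1, a_1 = 1 (apply the recurrence for n = 0, 1, 2, 3): a_0 = 1, a_1 = 1, a_2 = -3/2, a_3 = -1/2, a_4 = 3/8, a_5 = 3/40.

a_{n+2} = -3/((n+1)(n+2)) * a_n; check: a_0 = 1, a_1 = 1, a_2 = -3/2, a_3 = -1/2, a_4 = 3/8, a_5 = 3/40


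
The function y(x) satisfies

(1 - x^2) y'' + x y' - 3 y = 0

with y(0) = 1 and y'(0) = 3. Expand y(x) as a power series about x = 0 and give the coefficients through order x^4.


Ansatz: y(x) = sum_{n>=0} a_n x^n, so y'(x) = sum_{n>=1} n a_n x^(n-1) and y''(x) = sum_{n>=2} n(n-1) a_n x^(n-2).
Substitute into P(x) y'' + Q(x) y' + R(x) y = 0 with P(x) = 1 - x^2, Q(x) = x, R(x) = -3, and match powers of x.
Initial conditions: a_0 = 1, a_1 = 3.
Setting the coefficient of each power of x to zero and solving order by order (substituting the coefficients already found):
  x^0: 2 a_2 - 3 a_0 = 0  ->  2 a_2 = 3 a_0 = 3  ->  a_2 = 3/2
  x^1: 6 a_3 - 2 a_1 = 0  ->  6 a_3 = 2 a_1 = 6  ->  a_3 = 1
  x^2: 12 a_4 - 3 a_2 = 0  ->  12 a_4 = 3 a_2 = 9/2  ->  a_4 = 3/8
Truncated series: y(x) = 1 + 3 x + (3/2) x^2 + x^3 + (3/8) x^4 + O(x^5).

a_0 = 1; a_1 = 3; a_2 = 3/2; a_3 = 1; a_4 = 3/8


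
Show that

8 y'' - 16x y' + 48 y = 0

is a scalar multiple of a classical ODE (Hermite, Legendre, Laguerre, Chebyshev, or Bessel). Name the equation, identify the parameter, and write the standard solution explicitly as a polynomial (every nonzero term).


All three coefficients share the factor 8; dividing through by 8 gives  y'' - 2x y' + 6 y = 0.
This matches the Hermite equation y'' - 2x y' + 2n y = 0 with 2n = 6, so n = 3; the polynomial solution is H_3(x).
With y = sum_k a_k x^k, matching x^k gives (k+2)(k+1) a_{k+2} = 2(k - n) a_k = 2(k - 3) a_k. The right side vanishes at k = 3, so the series with the parity of 3 terminates at degree 3.
Standard normalization: leading coefficient of H_n is 2^n, so a_3 = 2^3 = 8. Work downward with a_k = (k+1)(k+2) a_{k+2} / (2(k - n)):
  a_1 = (2)(3)(8) / (2(1 - 3)) = 48/(-4) = -12
Hence H_3(x) = 8 x^3 - 12 x.

H_3(x); series = 8 x^3 - 12 x


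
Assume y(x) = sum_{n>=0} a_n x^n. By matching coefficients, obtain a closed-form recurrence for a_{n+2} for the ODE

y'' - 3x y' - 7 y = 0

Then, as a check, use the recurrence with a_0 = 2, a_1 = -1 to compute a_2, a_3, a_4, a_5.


Substitute y = sum_n a_n x^n.
y''(x) has coefficient (n+2)(n+1) a_{n+2} at x^n;
-3 x y'(x) has coefficient -3 n a_n at x^n (shift);
-7 y(x) has coefficient -7 a_n at x^n.
Matching x^n: (n+2)(n+1) a_{n+2} + (-3n - 7) a_n = 0.
Thus a_{n+2} = (3n + 7) / ((n+1)(n+2)) * a_n.

Check with a_0 = 2, a_1 = -1 (apply the recurrence for n = 0, 1, 2, 3): a_0 = 2, a_1 = -1, a_2 = 7, a_3 = -5/3, a_4 = 91/12, a_5 = -4/3.

a_(n+2) = (3n + 7) / ((n+1)(n+2)) * a_n; check: a_0 = 2, a_1 = -1, a_2 = 7, a_3 = -5/3, a_4 = 91/12, a_5 = -4/3


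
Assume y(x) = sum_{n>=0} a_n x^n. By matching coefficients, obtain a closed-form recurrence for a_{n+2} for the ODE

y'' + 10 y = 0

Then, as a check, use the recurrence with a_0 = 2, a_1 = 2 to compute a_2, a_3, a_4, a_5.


Substitute y = sum_n a_n x^n into y'' + (const) y = 0.
y''(x) = sum_{n>=0} (n+2)(n+1) a_{n+2} x^n.
The ODE becomes sum_n [(n+2)(n+1) a_{n+2} + 10 a_n] x^n = 0.
Setting each coefficient to zero gives the recurrence:
  (n+2)(n+1) a_{n+2} + 10 a_n = 0,
  a_{n+2} = -10 / ((n+1)(n+2)) a_n.

Check with a_0 = 2, a_1 = 2 (apply the recurrence for n = 0, 1, 2, 3): a_0 = 2, a_1 = 2, a_2 = -10, a_3 = -10/3, a_4 = 25/3, a_5 = 5/3.

a_{n+2} = -10/((n+1)(n+2)) * a_n; check: a_0 = 2, a_1 = 2, a_2 = -10, a_3 = -10/3, a_4 = 25/3, a_5 = 5/3


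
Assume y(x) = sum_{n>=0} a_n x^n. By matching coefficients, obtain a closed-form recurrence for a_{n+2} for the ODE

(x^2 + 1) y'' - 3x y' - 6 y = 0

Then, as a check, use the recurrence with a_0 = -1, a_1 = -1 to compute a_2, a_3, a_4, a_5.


Substitute y = sum_n a_n x^n.
(1 + 1 x^2) y'' contributes (n+2)(n+1) a_{n+2} + n(n-1) a_n at x^n.
-3 x y'(x) contributes -3 n a_n at x^n.
-6 y(x) contributes -6 a_n at x^n.
Matching x^n: (n+2)(n+1) a_{n+2} + (n(n-1) - 3 n - 6) a_n = 0.
Thus a_{n+2} = (-n(n-1) + 3 n + 6) / ((n+1)(n+2)) * a_n.

Check with a_0 = -1, a_1 = -1 (apply the recurrence for n = 0, 1, 2, 3): a_0 = -1, a_1 = -1, a_2 = -3, a_3 = -3/2, a_4 = -5/2, a_5 = -27/40.

a_(n+2) = (-n(n-1) + 3 n + 6) / ((n+1)(n+2)) * a_n; check: a_0 = -1, a_1 = -1, a_2 = -3, a_3 = -3/2, a_4 = -5/2, a_5 = -27/40


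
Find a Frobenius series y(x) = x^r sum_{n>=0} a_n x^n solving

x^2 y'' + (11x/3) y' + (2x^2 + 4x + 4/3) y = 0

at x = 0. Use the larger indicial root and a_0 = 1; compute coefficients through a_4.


Write in Frobenius form y'' + (p(x)/x) y' + (q(x)/x^2) y = 0:
  p(x) = 11/3,  q(x) = 2x^2 + 4x + 4/3.
Indicial equation: r(r-1) + (11/3) r + (4/3) = 0 -> roots r_1 = -2/3, r_2 = -2.
Take r = r_1 = -2/3. Let y(x) = x^r sum_{n>=0} a_n x^n with a_0 = 1.
Substitute y = x^r sum a_n x^n and match x^{r+n}. The recurrence is
  D(n) a_n + 4 a_{n-1} + 2 a_{n-2} = 0,  where D(n) = (r+n)(r+n-1) + (11/3)(r+n) + (4/3).
  a_n = [-4 a_{n-1} - 2 a_{n-2}] / D(n).
Since the indicial polynomial factors as (r - r_1)(r - r_2), D(n) = (r_1 + n - r_1)(r_1 + n - r_2) = n(n + 4/3).
Evaluating step by step (a_0 = 1):
  n = 1: D(1) = 1(1 + 4/3) = 7/3; numerator = -4(1) = -4; a_1 = (-4)/(7/3) = -12/7
  n = 2: D(2) = 2(2 + 4/3) = 20/3; numerator = -4(-12/7) - 2(1) = 34/7; a_2 = (34/7)/(20/3) = 51/70
  n = 3: D(3) = 3(3 + 4/3) = 13; numerator = -4(51/70) - 2(-12/7) = 18/35; a_3 = (18/35)/(13) = 18/455
  n = 4: D(4) = 4(4 + 4/3) = 64/3; numerator = -4(18/455) - 2(51/70) = -21/13; a_4 = (-21/13)/(64/3) = -63/832

r = -2/3; a_0 = 1; a_1 = -12/7; a_2 = 51/70; a_3 = 18/455; a_4 = -63/832


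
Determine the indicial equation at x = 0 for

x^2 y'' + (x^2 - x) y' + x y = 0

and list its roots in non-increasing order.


Divide by x^2 to reach normal form y'' + P_1(x) y' + P_2(x) y = 0 with P_1(x) = 1 - 1/x and P_2(x) = 1/x.
x = 0 is a singular point because the y'-coefficient 1 - 1/x has a pole at x = 0 and the y-coefficient 1/x has a pole at x = 0.
It is a regular singular point because x P_1(x) = p(x) = x - 1 and x^2 P_2(x) = q(x) = x are polynomials, hence analytic at x = 0.
p(0) = -1,  q(0) = 0.
Indicial equation: r(r-1) + p(0) r + q(0) = 0, i.e. r^2 + (p(0) - 1) r + q(0) = 0, i.e. r^2 - 2 r = 0.
Discriminant: (-2)^2 - 4(0) = 4, so r = (2 ± 2)/2.
Solving: r_1 = 2, r_2 = 0.

indicial: r^2 - 2 r = 0; roots r_1 = 2, r_2 = 0


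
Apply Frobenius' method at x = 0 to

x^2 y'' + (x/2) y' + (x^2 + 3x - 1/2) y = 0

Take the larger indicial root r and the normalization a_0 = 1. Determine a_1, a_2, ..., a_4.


Write in Frobenius form y'' + (p(x)/x) y' + (q(x)/x^2) y = 0:
  p(x) = 1/2,  q(x) = x^2 + 3x - 1/2.
Indicial equation: r(r-1) + (1/2) r + (-1/2) = 0 -> roots r_1 = 1, r_2 = -1/2.
Take r = r_1 = 1. Let y(x) = x^r sum_{n>=0} a_n x^n with a_0 = 1.
Substitute y = x^r sum a_n x^n and match x^{r+n}. The recurrence is
  D(n) a_n + 3 a_{n-1} + 1 a_{n-2} = 0,  where D(n) = (r+n)(r+n-1) + (1/2)(r+n) + (-1/2).
  a_n = [-3 a_{n-1} - 1 a_{n-2}] / D(n).
Since the indicial polynomial factors as (r - r_1)(r - r_2), D(n) = (r_1 + n - r_1)(r_1 + n - r_2) = n(n + 3/2).
Evaluating step by step (a_0 = 1):
  n = 1: D(1) = 1(1 + 3/2) = 5/2; numerator = -3(1) = -3; a_1 = (-3)/(5/2) = -6/5
  n = 2: D(2) = 2(2 + 3/2) = 7; numerator = -3(-6/5) - 1(1) = 13/5; a_2 = (13/5)/(7) = 13/35
  n = 3: D(3) = 3(3 + 3/2) = 27/2; numerator = -3(13/35) - 1(-6/5) = 3/35; a_3 = (3/35)/(27/2) = 2/315
  n = 4: D(4) = 4(4 + 3/2) = 22; numerator = -3(2/315) - 1(13/35) = -41/105; a_4 = (-41/105)/(22) = -41/2310

r = 1; a_0 = 1; a_1 = -6/5; a_2 = 13/35; a_3 = 2/315; a_4 = -41/2310


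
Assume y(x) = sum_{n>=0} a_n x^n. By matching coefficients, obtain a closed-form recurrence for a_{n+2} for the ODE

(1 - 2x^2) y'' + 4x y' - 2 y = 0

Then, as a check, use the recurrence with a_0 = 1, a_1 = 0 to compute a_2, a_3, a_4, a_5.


Substitute y = sum_n a_n x^n.
(1 - 2 x^2) y'' contributes (n+2)(n+1) a_{n+2} - 2 n(n-1) a_n at x^n.
4 x y'(x) contributes 4 n a_n at x^n.
-2 y(x) contributes -2 a_n at x^n.
Matching x^n: (n+2)(n+1) a_{n+2} + (-2 n(n-1) + 4 n - 2) a_n = 0.
Thus a_{n+2} = (2 n(n-1) - 4 n + 2) / ((n+1)(n+2)) * a_n.

Check with a_0 = 1, a_1 = 0 (apply the recurrence for n = 0, 1, 2, 3): a_0 = 1, a_1 = 0, a_2 = 1, a_3 = 0, a_4 = -1/6, a_5 = 0.

a_(n+2) = (2 n(n-1) - 4 n + 2) / ((n+1)(n+2)) * a_n; check: a_0 = 1, a_1 = 0, a_2 = 1, a_3 = 0, a_4 = -1/6, a_5 = 0


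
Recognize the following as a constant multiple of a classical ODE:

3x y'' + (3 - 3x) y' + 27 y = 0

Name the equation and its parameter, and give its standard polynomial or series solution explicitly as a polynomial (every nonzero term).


All three coefficients share the factor 3; dividing through by 3 gives  x y'' + (1 - x) y' + 9 y = 0.
This matches the Laguerre equation x y'' + (1 - x) y' + n y = 0 with n = 9; the polynomial solution is L_9(x).
With y = sum_k a_k x^k, matching x^k gives (k+1)k a_{k+1} + (k+1) a_{k+1} - k a_k + n a_k = 0, i.e. (k+1)^2 a_{k+1} = (k - n) a_k = (k - 9) a_k. The right side vanishes at k = 9, so the series terminates at degree 9.
Standard normalization L_n(0) = 1 gives a_0 = 1. Work upward with a_{k+1} = (k - 9) a_k / (k+1)^2:
  a_1 = (0 - 9)(1) / 1^2 = -9/1 = -9
  a_2 = (1 - 9)(-9) / 2^2 = 72/4 = 18
  a_3 = (2 - 9)(18) / 3^2 = -126/9 = -14
  a_4 = (3 - 9)(-14) / 4^2 = 84/16 = 21/4
  a_5 = (4 - 9)(21/4) / 5^2 = (-105/4)/25 = -21/20
  a_6 = (5 - 9)(-21/20) / 6^2 = (21/5)/36 = 7/60
  a_7 = (6 - 9)(7/60) / 7^2 = (-7/20)/49 = -1/140
  a_8 = (7 - 9)(-1/140) / 8^2 = (1/70)/64 = 1/4480
  a_9 = (8 - 9)(1/4480) / 9^2 = (-1/4480)/81 = -1/362880
Hence L_9(x) = -x^9/362880 + x^8/4480 - x^7/140 + 7 x^6/60 - 21 x^5/20 + 21 x^4/4 - 14 x^3 + 18 x^2 - 9 x + 1.

L_9(x); series = -x^9/362880 + x^8/4480 - x^7/140 + 7 x^6/60 - 21 x^5/20 + 21 x^4/4 - 14 x^3 + 18 x^2 - 9 x + 1


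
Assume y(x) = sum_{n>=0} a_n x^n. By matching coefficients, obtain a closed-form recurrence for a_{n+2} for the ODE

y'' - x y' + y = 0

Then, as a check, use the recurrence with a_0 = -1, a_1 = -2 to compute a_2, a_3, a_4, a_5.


Substitute y = sum_n a_n x^n.
y''(x) has coefficient (n+2)(n+1) a_{n+2} at x^n;
-x y'(x) has coefficient -n a_n at x^n (shift);
y(x) has coefficient 1 a_n at x^n.
Matching x^n: (n+2)(n+1) a_{n+2} + (-n + 1) a_n = 0.
Thus a_{n+2} = (n - 1) / ((n+1)(n+2)) * a_n.

Check with a_0 = -1, a_1 = -2 (apply the recurrence for n = 0, 1, 2, 3): a_0 = -1, a_1 = -2, a_2 = 1/2, a_3 = 0, a_4 = 1/24, a_5 = 0.

a_(n+2) = (n - 1) / ((n+1)(n+2)) * a_n; check: a_0 = -1, a_1 = -2, a_2 = 1/2, a_3 = 0, a_4 = 1/24, a_5 = 0


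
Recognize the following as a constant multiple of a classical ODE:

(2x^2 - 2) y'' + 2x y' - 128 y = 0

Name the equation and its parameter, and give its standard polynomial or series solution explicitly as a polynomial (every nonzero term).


All three coefficients share the factor -2; dividing through by -2 gives  (1 - x^2) y'' - x y' + 64 y = 0.
This matches the Chebyshev equation (1 - x^2) y'' - x y' + n^2 y = 0 (note the -x y' term, not -2x y') with n^2 = 64, so n = 8; the polynomial solution is T_8(x).
With y = sum_k a_k x^k, matching x^k gives (k+2)(k+1) a_{k+2} = (k^2 - n^2) a_k = (k - 8)(k + 8) a_k. The right side vanishes at k = 8, so the series with the parity of 8 terminates at degree 8.
Standard normalization: leading coefficient of T_n is 2^(n-1), so a_8 = 2^7 = 128. Work downward with a_k = (k+1)(k+2) a_{k+2} / ((k - 8)(k + 8)):
  a_6 = (7)(8)(128) / ((6 - 8)(6 + 8)) = 7168/(-28) = -256
  a_4 = (5)(6)(-256) / ((4 - 8)(4 + 8)) = -7680/(-48) = 160
  a_2 = (3)(4)(160) / ((2 - 8)(2 + 8)) = 1920/(-60) = -32
  a_0 = (1)(2)(-32) / ((0 - 8)(0 + 8)) = -64/(-64) = 1
Hence T_8(x) = 128 x^8 - 256 x^6 + 160 x^4 - 32 x^2 + 1.

T_8(x); series = 128 x^8 - 256 x^6 + 160 x^4 - 32 x^2 + 1


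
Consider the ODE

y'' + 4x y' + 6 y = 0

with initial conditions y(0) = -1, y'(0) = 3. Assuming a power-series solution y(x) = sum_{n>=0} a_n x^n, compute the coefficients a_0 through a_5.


Ansatz: y(x) = sum_{n>=0} a_n x^n, so y'(x) = sum_{n>=1} n a_n x^(n-1) and y''(x) = sum_{n>=2} n(n-1) a_n x^(n-2).
Substitute into P(x) y'' + Q(x) y' + R(x) y = 0 with P(x) = 1, Q(x) = 4x, R(x) = 6, and match powers of x.
Initial conditions: a_0 = -1, a_1 = 3.
Setting the coefficient of each power of x to zero and solving order by order (substituting the coefficients already found):
  x^0: 2 a_2 + 6 a_0 = 0  ->  2 a_2 = -6 a_0 = 6  ->  a_2 = 3
  x^1: 6 a_3 + 10 a_1 = 0  ->  6 a_3 = -10 a_1 = -30  ->  a_3 = -5
  x^2: 12 a_4 + 14 a_2 = 0  ->  12 a_4 = -14 a_2 = -42  ->  a_4 = -7/2
  x^3: 20 a_5 + 18 a_3 = 0  ->  20 a_5 = -18 a_3 = 90  ->  a_5 = 9/2
Truncated series: y(x) = -1 + 3 x + 3 x^2 - 5 x^3 - (7/2) x^4 + (9/2) x^5 + O(x^6).

a_0 = -1; a_1 = 3; a_2 = 3; a_3 = -5; a_4 = -7/2; a_5 = 9/2


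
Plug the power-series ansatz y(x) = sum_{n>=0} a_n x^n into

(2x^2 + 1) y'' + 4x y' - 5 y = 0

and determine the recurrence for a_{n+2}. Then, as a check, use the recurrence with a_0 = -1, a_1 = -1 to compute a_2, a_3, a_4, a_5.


Substitute y = sum_n a_n x^n.
(1 + 2 x^2) y'' contributes (n+2)(n+1) a_{n+2} + 2 n(n-1) a_n at x^n.
4 x y'(x) contributes 4 n a_n at x^n.
-5 y(x) contributes -5 a_n at x^n.
Matching x^n: (n+2)(n+1) a_{n+2} + (2 n(n-1) + 4 n - 5) a_n = 0.
Thus a_{n+2} = (-2 n(n-1) - 4 n + 5) / ((n+1)(n+2)) * a_n.

Check with a_0 = -1, a_1 = -1 (apply the recurrence for n = 0, 1, 2, 3): a_0 = -1, a_1 = -1, a_2 = -5/2, a_3 = -1/6, a_4 = 35/24, a_5 = 19/120.

a_(n+2) = (-2 n(n-1) - 4 n + 5) / ((n+1)(n+2)) * a_n; check: a_0 = -1, a_1 = -1, a_2 = -5/2, a_3 = -1/6, a_4 = 35/24, a_5 = 19/120


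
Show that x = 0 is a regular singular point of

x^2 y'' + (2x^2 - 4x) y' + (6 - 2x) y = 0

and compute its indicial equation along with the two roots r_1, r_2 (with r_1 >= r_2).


Divide by x^2 to reach normal form y'' + P_1(x) y' + P_2(x) y = 0 with P_1(x) = 2 - 4/x and P_2(x) = -2/x + 6/x^2.
x = 0 is a singular point because the y'-coefficient 2 - 4/x has a pole at x = 0 and the y-coefficient -2/x + 6/x^2 has a pole at x = 0.
It is a regular singular point because x P_1(x) = p(x) = 2x - 4 and x^2 P_2(x) = q(x) = 6 - 2x are polynomials, hence analytic at x = 0.
p(0) = -4,  q(0) = 6.
Indicial equation: r(r-1) + p(0) r + q(0) = 0, i.e. r^2 + (p(0) - 1) r + q(0) = 0, i.e. r^2 - 5 r + 6 = 0.
Discriminant: (-5)^2 - 4(6) = 1, so r = (5 ± 1)/2.
Solving: r_1 = 3, r_2 = 2.

indicial: r^2 - 5 r + 6 = 0; roots r_1 = 3, r_2 = 2


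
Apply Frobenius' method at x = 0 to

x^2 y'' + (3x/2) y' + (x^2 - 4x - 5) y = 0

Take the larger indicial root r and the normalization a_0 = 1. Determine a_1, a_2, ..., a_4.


Write in Frobenius form y'' + (p(x)/x) y' + (q(x)/x^2) y = 0:
  p(x) = 3/2,  q(x) = x^2 - 4x - 5.
Indicial equation: r(r-1) + (3/2) r + (-5) = 0 -> roots r_1 = 2, r_2 = -5/2.
Take r = r_1 = 2. Let y(x) = x^r sum_{n>=0} a_n x^n with a_0 = 1.
Substitute y = x^r sum a_n x^n and match x^{r+n}. The recurrence is
  D(n) a_n - 4 a_{n-1} + 1 a_{n-2} = 0,  where D(n) = (r+n)(r+n-1) + (3/2)(r+n) + (-5).
  a_n = [4 a_{n-1} - 1 a_{n-2}] / D(n).
Since the indicial polynomial factors as (r - r_1)(r - r_2), D(n) = (r_1 + n - r_1)(r_1 + n - r_2) = n(n + 9/2).
Evaluating step by step (a_0 = 1):
  n = 1: D(1) = 1(1 + 9/2) = 11/2; numerator = 4(1) = 4; a_1 = (4)/(11/2) = 8/11
  n = 2: D(2) = 2(2 + 9/2) = 13; numerator = 4(8/11) - 1(1) = 21/11; a_2 = (21/11)/(13) = 21/143
  n = 3: D(3) = 3(3 + 9/2) = 45/2; numerator = 4(21/143) - 1(8/11) = -20/143; a_3 = (-20/143)/(45/2) = -8/1287
  n = 4: D(4) = 4(4 + 9/2) = 34; numerator = 4(-8/1287) - 1(21/143) = -17/99; a_4 = (-17/99)/(34) = -1/198

r = 2; a_0 = 1; a_1 = 8/11; a_2 = 21/143; a_3 = -8/1287; a_4 = -1/198


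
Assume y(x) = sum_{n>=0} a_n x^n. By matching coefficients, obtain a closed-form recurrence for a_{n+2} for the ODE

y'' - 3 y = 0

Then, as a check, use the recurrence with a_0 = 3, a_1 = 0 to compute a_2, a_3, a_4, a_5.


Substitute y = sum_n a_n x^n into y'' + (const) y = 0.
y''(x) = sum_{n>=0} (n+2)(n+1) a_{n+2} x^n.
The ODE becomes sum_n [(n+2)(n+1) a_{n+2} - 3 a_n] x^n = 0.
Setting each coefficient to zero gives the recurrence:
  (n+2)(n+1) a_{n+2} - 3 a_n = 0,
  a_{n+2} = 3 / ((n+1)(n+2)) a_n.

Check with a_0 = 3, a_1 = 0 (apply the recurrence for n = 0, 1, 2, 3): a_0 = 3, a_1 = 0, a_2 = 9/2, a_3 = 0, a_4 = 9/8, a_5 = 0.

a_{n+2} = 3/((n+1)(n+2)) * a_n; check: a_0 = 3, a_1 = 0, a_2 = 9/2, a_3 = 0, a_4 = 9/8, a_5 = 0


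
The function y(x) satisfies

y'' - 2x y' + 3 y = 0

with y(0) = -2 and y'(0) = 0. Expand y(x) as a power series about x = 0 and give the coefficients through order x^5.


Ansatz: y(x) = sum_{n>=0} a_n x^n, so y'(x) = sum_{n>=1} n a_n x^(n-1) and y''(x) = sum_{n>=2} n(n-1) a_n x^(n-2).
Substitute into P(x) y'' + Q(x) y' + R(x) y = 0 with P(x) = 1, Q(x) = -2x, R(x) = 3, and match powers of x.
Initial conditions: a_0 = -2, a_1 = 0.
Setting the coefficient of each power of x to zero and solving order by order (substituting the coefficients already found):
  x^0: 2 a_2 + 3 a_0 = 0  ->  2 a_2 = -3 a_0 = 6  ->  a_2 = 3
  x^1: 6 a_3 + a_1 = 0  ->  6 a_3 = -a_1 = 0  ->  a_3 = 0
  x^2: 12 a_4 - a_2 = 0  ->  12 a_4 = a_2 = 3  ->  a_4 = 1/4
  x^3: 20 a_5 - 3 a_3 = 0  ->  20 a_5 = 3 a_3 = 0  ->  a_5 = 0
Truncated series: y(x) = -2 + 3 x^2 + (1/4) x^4 + O(x^6).

a_0 = -2; a_1 = 0; a_2 = 3; a_3 = 0; a_4 = 1/4; a_5 = 0


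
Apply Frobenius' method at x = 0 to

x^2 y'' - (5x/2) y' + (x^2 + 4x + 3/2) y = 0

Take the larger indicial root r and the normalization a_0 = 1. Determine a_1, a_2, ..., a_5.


Write in Frobenius form y'' + (p(x)/x) y' + (q(x)/x^2) y = 0:
  p(x) = -5/2,  q(x) = x^2 + 4x + 3/2.
Indicial equation: r(r-1) + (-5/2) r + (3/2) = 0 -> roots r_1 = 3, r_2 = 1/2.
Take r = r_1 = 3. Let y(x) = x^r sum_{n>=0} a_n x^n with a_0 = 1.
Substitute y = x^r sum a_n x^n and match x^{r+n}. The recurrence is
  D(n) a_n + 4 a_{n-1} + 1 a_{n-2} = 0,  where D(n) = (r+n)(r+n-1) + (-5/2)(r+n) + (3/2).
  a_n = [-4 a_{n-1} - 1 a_{n-2}] / D(n).
Since the indicial polynomial factors as (r - r_1)(r - r_2), D(n) = (r_1 + n - r_1)(r_1 + n - r_2) = n(n + 5/2).
Evaluating step by step (a_0 = 1):
  n = 1: D(1) = 1(1 + 5/2) = 7/2; numerator = -4(1) = -4; a_1 = (-4)/(7/2) = -8/7
  n = 2: D(2) = 2(2 + 5/2) = 9; numerator = -4(-8/7) - 1(1) = 25/7; a_2 = (25/7)/(9) = 25/63
  n = 3: D(3) = 3(3 + 5/2) = 33/2; numerator = -4(25/63) - 1(-8/7) = -4/9; a_3 = (-4/9)/(33/2) = -8/297
  n = 4: D(4) = 4(4 + 5/2) = 26; numerator = -4(-8/297) - 1(25/63) = -601/2079; a_4 = (-601/2079)/(26) = -601/54054
  n = 5: D(5) = 5(5 + 5/2) = 75/2; numerator = -4(-601/54054) - 1(-8/297) = 1930/27027; a_5 = (1930/27027)/(75/2) = 772/405405

r = 3; a_0 = 1; a_1 = -8/7; a_2 = 25/63; a_3 = -8/297; a_4 = -601/54054; a_5 = 772/405405


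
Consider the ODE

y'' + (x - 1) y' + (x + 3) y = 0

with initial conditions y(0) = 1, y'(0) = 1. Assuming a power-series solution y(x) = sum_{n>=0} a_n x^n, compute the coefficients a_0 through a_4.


Ansatz: y(x) = sum_{n>=0} a_n x^n, so y'(x) = sum_{n>=1} n a_n x^(n-1) and y''(x) = sum_{n>=2} n(n-1) a_n x^(n-2).
Substitute into P(x) y'' + Q(x) y' + R(x) y = 0 with P(x) = 1, Q(x) = x - 1, R(x) = x + 3, and match powers of x.
Initial conditions: a_0 = 1, a_1 = 1.
Setting the coefficient of each power of x to zero and solving order by order (substituting the coefficients already found):
  x^0: 2 a_2 - a_1 + 3 a_0 = 0  ->  2 a_2 = a_1 - 3 a_0 = -2  ->  a_2 = -1
  x^1: 6 a_3 - 2 a_2 + 4 a_1 + a_0 = 0  ->  6 a_3 = 2 a_2 - 4 a_1 - a_0 = -7  ->  a_3 = -7/6
  x^2: 12 a_4 - 3 a_3 + 5 a_2 + a_1 = 0  ->  12 a_4 = 3 a_3 - 5 a_2 - a_1 = 1/2  ->  a_4 = 1/24
Truncated series: y(x) = 1 + x - x^2 - (7/6) x^3 + (1/24) x^4 + O(x^5).

a_0 = 1; a_1 = 1; a_2 = -1; a_3 = -7/6; a_4 = 1/24


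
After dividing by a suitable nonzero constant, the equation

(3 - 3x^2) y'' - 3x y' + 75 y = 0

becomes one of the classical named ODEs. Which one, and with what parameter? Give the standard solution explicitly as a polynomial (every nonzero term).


All three coefficients share the factor 3; dividing through by 3 gives  (1 - x^2) y'' - x y' + 25 y = 0.
This matches the Chebyshev equation (1 - x^2) y'' - x y' + n^2 y = 0 (note the -x y' term, not -2x y') with n^2 = 25, so n = 5; the polynomial solution is T_5(x).
With y = sum_k a_k x^k, matching x^k gives (k+2)(k+1) a_{k+2} = (k^2 - n^2) a_k = (k - 5)(k + 5) a_k. The right side vanishes at k = 5, so the series with the parity of 5 terminates at degree 5.
Standard normalization: leading coefficient of T_n is 2^(n-1), so a_5 = 2^4 = 16. Work downward with a_k = (k+1)(k+2) a_{k+2} / ((k - 5)(k + 5)):
  a_3 = (4)(5)(16) / ((3 - 5)(3 + 5)) = 320/(-16) = -20
  a_1 = (2)(3)(-20) / ((1 - 5)(1 + 5)) = -120/(-24) = 5
Hence T_5(x) = 16 x^5 - 20 x^3 + 5 x.

T_5(x); series = 16 x^5 - 20 x^3 + 5 x


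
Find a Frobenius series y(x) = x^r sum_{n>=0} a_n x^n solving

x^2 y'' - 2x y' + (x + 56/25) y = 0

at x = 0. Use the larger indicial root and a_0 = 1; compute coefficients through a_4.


Write in Frobenius form y'' + (p(x)/x) y' + (q(x)/x^2) y = 0:
  p(x) = -2,  q(x) = x + 56/25.
Indicial equation: r(r-1) + (-2) r + (56/25) = 0 -> roots r_1 = 8/5, r_2 = 7/5.
Take r = r_1 = 8/5. Let y(x) = x^r sum_{n>=0} a_n x^n with a_0 = 1.
Substitute y = x^r sum a_n x^n and match x^{r+n}. The recurrence is
  D(n) a_n + 1 a_{n-1} = 0,  where D(n) = (r+n)(r+n-1) + (-2)(r+n) + (56/25).
  a_n = -1 / D(n) * a_{n-1}.
Since the indicial polynomial factors as (r - r_1)(r - r_2), D(n) = (r_1 + n - r_1)(r_1 + n - r_2) = n(n + 1/5).
Evaluating step by step (a_0 = 1):
  n = 1: D(1) = 1(1 + 1/5) = 6/5; numerator = -1(1) = -1; a_1 = (-1)/(6/5) = -5/6
  n = 2: D(2) = 2(2 + 1/5) = 22/5; numerator = -1(-5/6) = 5/6; a_2 = (5/6)/(22/5) = 25/132
  n = 3: D(3) = 3(3 + 1/5) = 48/5; numerator = -1(25/132) = -25/132; a_3 = (-25/132)/(48/5) = -125/6336
  n = 4: D(4) = 4(4 + 1/5) = 84/5; numerator = -1(-125/6336) = 125/6336; a_4 = (125/6336)/(84/5) = 625/532224

r = 8/5; a_0 = 1; a_1 = -5/6; a_2 = 25/132; a_3 = -125/6336; a_4 = 625/532224


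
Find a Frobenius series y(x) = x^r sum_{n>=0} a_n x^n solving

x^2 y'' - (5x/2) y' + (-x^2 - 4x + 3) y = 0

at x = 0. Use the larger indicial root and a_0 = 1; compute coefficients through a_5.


Write in Frobenius form y'' + (p(x)/x) y' + (q(x)/x^2) y = 0:
  p(x) = -5/2,  q(x) = -x^2 - 4x + 3.
Indicial equation: r(r-1) + (-5/2) r + (3) = 0 -> roots r_1 = 2, r_2 = 3/2.
Take r = r_1 = 2. Let y(x) = x^r sum_{n>=0} a_n x^n with a_0 = 1.
Substitute y = x^r sum a_n x^n and match x^{r+n}. The recurrence is
  D(n) a_n - 4 a_{n-1} - 1 a_{n-2} = 0,  where D(n) = (r+n)(r+n-1) + (-5/2)(r+n) + (3).
  a_n = [4 a_{n-1} + 1 a_{n-2}] / D(n).
Since the indicial polynomial factors as (r - r_1)(r - r_2), D(n) = (r_1 + n - r_1)(r_1 + n - r_2) = n(n + 1/2).
Evaluating step by step (a_0 = 1):
  n = 1: D(1) = 1(1 + 1/2) = 3/2; numerator = 4(1) = 4; a_1 = (4)/(3/2) = 8/3
  n = 2: D(2) = 2(2 + 1/2) = 5; numerator = 4(8/3) + 1(1) = 35/3; a_2 = (35/3)/(5) = 7/3
  n = 3: D(3) = 3(3 + 1/2) = 21/2; numerator = 4(7/3) + 1(8/3) = 12; a_3 = (12)/(21/2) = 8/7
  n = 4: D(4) = 4(4 + 1/2) = 18; numerator = 4(8/7) + 1(7/3) = 145/21; a_4 = (145/21)/(18) = 145/378
  n = 5: D(5) = 5(5 + 1/2) = 55/2; numerator = 4(145/378) + 1(8/7) = 506/189; a_5 = (506/189)/(55/2) = 92/945

r = 2; a_0 = 1; a_1 = 8/3; a_2 = 7/3; a_3 = 8/7; a_4 = 145/378; a_5 = 92/945


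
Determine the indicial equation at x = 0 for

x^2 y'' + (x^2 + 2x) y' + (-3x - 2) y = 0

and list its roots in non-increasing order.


Divide by x^2 to reach normal form y'' + P_1(x) y' + P_2(x) y = 0 with P_1(x) = 1 + 2/x and P_2(x) = -3/x - 2/x^2.
x = 0 is a singular point because the y'-coefficient 1 + 2/x has a pole at x = 0 and the y-coefficient -3/x - 2/x^2 has a pole at x = 0.
It is a regular singular point because x P_1(x) = p(x) = x + 2 and x^2 P_2(x) = q(x) = -3x - 2 are polynomials, hence analytic at x = 0.
p(0) = 2,  q(0) = -2.
Indicial equation: r(r-1) + p(0) r + q(0) = 0, i.e. r^2 + (p(0) - 1) r + q(0) = 0, i.e. r^2 + 1 r - 2 = 0.
Discriminant: (1)^2 - 4(-2) = 9, so r = (-1 ± 3)/2.
Solving: r_1 = 1, r_2 = -2.

indicial: r^2 + 1 r - 2 = 0; roots r_1 = 1, r_2 = -2


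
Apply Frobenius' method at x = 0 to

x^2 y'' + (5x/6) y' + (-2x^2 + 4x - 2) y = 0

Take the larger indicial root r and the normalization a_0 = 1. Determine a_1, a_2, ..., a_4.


Write in Frobenius form y'' + (p(x)/x) y' + (q(x)/x^2) y = 0:
  p(x) = 5/6,  q(x) = -2x^2 + 4x - 2.
Indicial equation: r(r-1) + (5/6) r + (-2) = 0 -> roots r_1 = 3/2, r_2 = -4/3.
Take r = r_1 = 3/2. Let y(x) = x^r sum_{n>=0} a_n x^n with a_0 = 1.
Substitute y = x^r sum a_n x^n and match x^{r+n}. The recurrence is
  D(n) a_n + 4 a_{n-1} - 2 a_{n-2} = 0,  where D(n) = (r+n)(r+n-1) + (5/6)(r+n) + (-2).
  a_n = [-4 a_{n-1} + 2 a_{n-2}] / D(n).
Since the indicial polynomial factors as (r - r_1)(r - r_2), D(n) = (r_1 + n - r_1)(r_1 + n - r_2) = n(n + 17/6).
Evaluating step by step (a_0 = 1):
  n = 1: D(1) = 1(1 + 17/6) = 23/6; numerator = -4(1) = -4; a_1 = (-4)/(23/6) = -24/23
  n = 2: D(2) = 2(2 + 17/6) = 29/3; numerator = -4(-24/23) + 2(1) = 142/23; a_2 = (142/23)/(29/3) = 426/667
  n = 3: D(3) = 3(3 + 17/6) = 35/2; numerator = -4(426/667) + 2(-24/23) = -3096/667; a_3 = (-3096/667)/(35/2) = -6192/23345
  n = 4: D(4) = 4(4 + 17/6) = 82/3; numerator = -4(-6192/23345) + 2(426/667) = 54588/23345; a_4 = (54588/23345)/(82/3) = 81882/957145

r = 3/2; a_0 = 1; a_1 = -24/23; a_2 = 426/667; a_3 = -6192/23345; a_4 = 81882/957145
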